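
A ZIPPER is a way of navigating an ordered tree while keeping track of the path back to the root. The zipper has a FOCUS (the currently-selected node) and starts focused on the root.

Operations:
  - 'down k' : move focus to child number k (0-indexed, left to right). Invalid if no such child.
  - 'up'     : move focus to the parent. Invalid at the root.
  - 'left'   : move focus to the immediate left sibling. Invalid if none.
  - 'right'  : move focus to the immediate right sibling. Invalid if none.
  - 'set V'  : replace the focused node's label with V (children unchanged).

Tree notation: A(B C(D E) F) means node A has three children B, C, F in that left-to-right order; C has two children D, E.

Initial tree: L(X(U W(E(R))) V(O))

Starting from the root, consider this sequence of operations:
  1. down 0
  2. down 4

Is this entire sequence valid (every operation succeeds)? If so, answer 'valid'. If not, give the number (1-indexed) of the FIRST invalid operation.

Answer: 2

Derivation:
Step 1 (down 0): focus=X path=0 depth=1 children=['U', 'W'] left=[] right=['V'] parent=L
Step 2 (down 4): INVALID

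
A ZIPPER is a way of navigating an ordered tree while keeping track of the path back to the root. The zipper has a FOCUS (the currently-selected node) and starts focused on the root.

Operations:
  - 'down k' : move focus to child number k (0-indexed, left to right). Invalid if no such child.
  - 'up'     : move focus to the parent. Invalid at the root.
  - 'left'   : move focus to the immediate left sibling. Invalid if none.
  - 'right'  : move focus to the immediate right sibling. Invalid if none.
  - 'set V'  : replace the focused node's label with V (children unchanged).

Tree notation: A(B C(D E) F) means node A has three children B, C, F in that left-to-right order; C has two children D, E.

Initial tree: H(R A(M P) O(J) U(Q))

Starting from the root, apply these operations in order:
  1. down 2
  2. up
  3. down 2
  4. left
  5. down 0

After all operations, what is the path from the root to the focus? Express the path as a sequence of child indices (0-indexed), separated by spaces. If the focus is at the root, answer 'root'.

Answer: 1 0

Derivation:
Step 1 (down 2): focus=O path=2 depth=1 children=['J'] left=['R', 'A'] right=['U'] parent=H
Step 2 (up): focus=H path=root depth=0 children=['R', 'A', 'O', 'U'] (at root)
Step 3 (down 2): focus=O path=2 depth=1 children=['J'] left=['R', 'A'] right=['U'] parent=H
Step 4 (left): focus=A path=1 depth=1 children=['M', 'P'] left=['R'] right=['O', 'U'] parent=H
Step 5 (down 0): focus=M path=1/0 depth=2 children=[] left=[] right=['P'] parent=A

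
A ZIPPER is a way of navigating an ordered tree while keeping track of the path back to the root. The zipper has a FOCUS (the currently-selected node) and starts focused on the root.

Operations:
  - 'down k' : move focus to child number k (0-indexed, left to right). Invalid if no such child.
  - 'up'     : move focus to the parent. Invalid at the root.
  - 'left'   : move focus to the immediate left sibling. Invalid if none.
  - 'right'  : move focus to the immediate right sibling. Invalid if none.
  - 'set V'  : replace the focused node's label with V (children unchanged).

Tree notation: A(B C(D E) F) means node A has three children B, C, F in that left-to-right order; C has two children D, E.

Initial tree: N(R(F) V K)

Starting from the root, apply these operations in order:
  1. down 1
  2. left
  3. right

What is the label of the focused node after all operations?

Answer: V

Derivation:
Step 1 (down 1): focus=V path=1 depth=1 children=[] left=['R'] right=['K'] parent=N
Step 2 (left): focus=R path=0 depth=1 children=['F'] left=[] right=['V', 'K'] parent=N
Step 3 (right): focus=V path=1 depth=1 children=[] left=['R'] right=['K'] parent=N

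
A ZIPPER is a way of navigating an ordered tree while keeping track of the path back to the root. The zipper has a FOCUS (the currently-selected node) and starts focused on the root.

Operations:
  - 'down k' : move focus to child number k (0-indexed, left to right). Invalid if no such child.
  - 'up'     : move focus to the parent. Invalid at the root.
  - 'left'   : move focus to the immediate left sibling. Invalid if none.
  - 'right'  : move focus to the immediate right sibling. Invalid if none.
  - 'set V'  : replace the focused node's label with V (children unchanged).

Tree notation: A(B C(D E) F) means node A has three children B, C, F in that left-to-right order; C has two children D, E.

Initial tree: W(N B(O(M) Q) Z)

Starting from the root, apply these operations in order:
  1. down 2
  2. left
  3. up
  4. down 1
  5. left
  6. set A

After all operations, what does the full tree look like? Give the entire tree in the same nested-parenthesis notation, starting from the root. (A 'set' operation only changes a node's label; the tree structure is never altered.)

Answer: W(A B(O(M) Q) Z)

Derivation:
Step 1 (down 2): focus=Z path=2 depth=1 children=[] left=['N', 'B'] right=[] parent=W
Step 2 (left): focus=B path=1 depth=1 children=['O', 'Q'] left=['N'] right=['Z'] parent=W
Step 3 (up): focus=W path=root depth=0 children=['N', 'B', 'Z'] (at root)
Step 4 (down 1): focus=B path=1 depth=1 children=['O', 'Q'] left=['N'] right=['Z'] parent=W
Step 5 (left): focus=N path=0 depth=1 children=[] left=[] right=['B', 'Z'] parent=W
Step 6 (set A): focus=A path=0 depth=1 children=[] left=[] right=['B', 'Z'] parent=W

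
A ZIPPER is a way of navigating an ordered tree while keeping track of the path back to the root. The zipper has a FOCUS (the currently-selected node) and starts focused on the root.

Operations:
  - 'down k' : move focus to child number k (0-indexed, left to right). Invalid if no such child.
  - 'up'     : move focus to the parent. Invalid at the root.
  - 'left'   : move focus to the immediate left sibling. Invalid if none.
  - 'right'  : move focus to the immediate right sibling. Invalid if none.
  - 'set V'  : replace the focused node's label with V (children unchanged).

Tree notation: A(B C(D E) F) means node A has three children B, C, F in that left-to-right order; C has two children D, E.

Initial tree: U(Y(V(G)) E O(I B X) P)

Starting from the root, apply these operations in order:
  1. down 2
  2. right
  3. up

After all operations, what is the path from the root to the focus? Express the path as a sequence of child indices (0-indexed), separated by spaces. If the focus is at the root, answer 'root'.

Step 1 (down 2): focus=O path=2 depth=1 children=['I', 'B', 'X'] left=['Y', 'E'] right=['P'] parent=U
Step 2 (right): focus=P path=3 depth=1 children=[] left=['Y', 'E', 'O'] right=[] parent=U
Step 3 (up): focus=U path=root depth=0 children=['Y', 'E', 'O', 'P'] (at root)

Answer: root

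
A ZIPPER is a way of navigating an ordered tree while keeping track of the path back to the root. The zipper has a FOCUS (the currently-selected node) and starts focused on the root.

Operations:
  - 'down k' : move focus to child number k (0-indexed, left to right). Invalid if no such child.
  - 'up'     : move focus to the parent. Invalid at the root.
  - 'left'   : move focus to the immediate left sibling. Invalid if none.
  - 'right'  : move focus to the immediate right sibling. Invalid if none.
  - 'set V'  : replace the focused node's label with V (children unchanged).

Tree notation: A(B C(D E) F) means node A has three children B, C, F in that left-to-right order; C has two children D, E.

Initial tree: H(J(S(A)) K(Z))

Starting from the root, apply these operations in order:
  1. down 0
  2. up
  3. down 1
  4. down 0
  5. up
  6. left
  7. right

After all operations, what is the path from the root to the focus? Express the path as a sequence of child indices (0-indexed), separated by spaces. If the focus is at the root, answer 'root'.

Step 1 (down 0): focus=J path=0 depth=1 children=['S'] left=[] right=['K'] parent=H
Step 2 (up): focus=H path=root depth=0 children=['J', 'K'] (at root)
Step 3 (down 1): focus=K path=1 depth=1 children=['Z'] left=['J'] right=[] parent=H
Step 4 (down 0): focus=Z path=1/0 depth=2 children=[] left=[] right=[] parent=K
Step 5 (up): focus=K path=1 depth=1 children=['Z'] left=['J'] right=[] parent=H
Step 6 (left): focus=J path=0 depth=1 children=['S'] left=[] right=['K'] parent=H
Step 7 (right): focus=K path=1 depth=1 children=['Z'] left=['J'] right=[] parent=H

Answer: 1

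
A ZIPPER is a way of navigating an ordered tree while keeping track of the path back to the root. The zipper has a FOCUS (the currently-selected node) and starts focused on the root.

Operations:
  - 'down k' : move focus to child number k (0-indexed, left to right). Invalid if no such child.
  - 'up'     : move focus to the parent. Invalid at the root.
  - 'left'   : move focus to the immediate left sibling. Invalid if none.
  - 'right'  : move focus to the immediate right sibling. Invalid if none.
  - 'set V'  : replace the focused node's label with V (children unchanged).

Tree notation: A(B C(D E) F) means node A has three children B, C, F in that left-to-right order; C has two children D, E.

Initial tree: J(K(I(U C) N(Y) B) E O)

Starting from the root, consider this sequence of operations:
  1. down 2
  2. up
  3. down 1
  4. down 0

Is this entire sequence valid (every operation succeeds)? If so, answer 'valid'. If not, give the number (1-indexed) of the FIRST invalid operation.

Answer: 4

Derivation:
Step 1 (down 2): focus=O path=2 depth=1 children=[] left=['K', 'E'] right=[] parent=J
Step 2 (up): focus=J path=root depth=0 children=['K', 'E', 'O'] (at root)
Step 3 (down 1): focus=E path=1 depth=1 children=[] left=['K'] right=['O'] parent=J
Step 4 (down 0): INVALID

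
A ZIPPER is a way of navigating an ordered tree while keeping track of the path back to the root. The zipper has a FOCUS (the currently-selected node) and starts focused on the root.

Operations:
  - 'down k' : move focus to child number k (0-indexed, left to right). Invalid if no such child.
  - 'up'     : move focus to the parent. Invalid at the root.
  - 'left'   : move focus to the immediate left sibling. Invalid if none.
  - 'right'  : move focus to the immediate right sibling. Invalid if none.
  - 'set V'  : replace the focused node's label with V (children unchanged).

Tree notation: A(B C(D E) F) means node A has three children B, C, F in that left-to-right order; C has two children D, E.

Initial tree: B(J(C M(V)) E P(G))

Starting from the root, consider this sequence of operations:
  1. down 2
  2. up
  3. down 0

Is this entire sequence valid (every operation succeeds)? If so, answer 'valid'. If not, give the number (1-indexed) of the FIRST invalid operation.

Step 1 (down 2): focus=P path=2 depth=1 children=['G'] left=['J', 'E'] right=[] parent=B
Step 2 (up): focus=B path=root depth=0 children=['J', 'E', 'P'] (at root)
Step 3 (down 0): focus=J path=0 depth=1 children=['C', 'M'] left=[] right=['E', 'P'] parent=B

Answer: valid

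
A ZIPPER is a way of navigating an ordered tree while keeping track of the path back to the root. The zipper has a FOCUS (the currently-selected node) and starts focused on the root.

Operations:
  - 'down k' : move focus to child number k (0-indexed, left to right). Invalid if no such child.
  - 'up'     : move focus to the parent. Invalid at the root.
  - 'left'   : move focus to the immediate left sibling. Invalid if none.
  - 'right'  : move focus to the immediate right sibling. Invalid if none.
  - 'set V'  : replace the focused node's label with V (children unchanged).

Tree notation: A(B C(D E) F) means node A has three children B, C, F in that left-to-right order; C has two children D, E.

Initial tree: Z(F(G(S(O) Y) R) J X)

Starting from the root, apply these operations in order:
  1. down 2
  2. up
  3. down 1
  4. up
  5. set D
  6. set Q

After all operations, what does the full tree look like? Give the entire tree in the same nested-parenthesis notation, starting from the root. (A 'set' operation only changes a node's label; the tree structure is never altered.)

Step 1 (down 2): focus=X path=2 depth=1 children=[] left=['F', 'J'] right=[] parent=Z
Step 2 (up): focus=Z path=root depth=0 children=['F', 'J', 'X'] (at root)
Step 3 (down 1): focus=J path=1 depth=1 children=[] left=['F'] right=['X'] parent=Z
Step 4 (up): focus=Z path=root depth=0 children=['F', 'J', 'X'] (at root)
Step 5 (set D): focus=D path=root depth=0 children=['F', 'J', 'X'] (at root)
Step 6 (set Q): focus=Q path=root depth=0 children=['F', 'J', 'X'] (at root)

Answer: Q(F(G(S(O) Y) R) J X)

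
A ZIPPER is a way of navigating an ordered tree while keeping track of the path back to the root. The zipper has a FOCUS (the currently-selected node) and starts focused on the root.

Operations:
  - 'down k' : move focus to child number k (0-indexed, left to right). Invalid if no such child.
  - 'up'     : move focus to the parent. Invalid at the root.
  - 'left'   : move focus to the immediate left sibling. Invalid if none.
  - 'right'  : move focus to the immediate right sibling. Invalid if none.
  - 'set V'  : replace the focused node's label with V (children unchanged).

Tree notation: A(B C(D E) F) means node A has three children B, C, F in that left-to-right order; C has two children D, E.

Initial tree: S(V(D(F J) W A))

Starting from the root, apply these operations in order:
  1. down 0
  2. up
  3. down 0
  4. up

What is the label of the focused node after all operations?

Answer: S

Derivation:
Step 1 (down 0): focus=V path=0 depth=1 children=['D', 'W', 'A'] left=[] right=[] parent=S
Step 2 (up): focus=S path=root depth=0 children=['V'] (at root)
Step 3 (down 0): focus=V path=0 depth=1 children=['D', 'W', 'A'] left=[] right=[] parent=S
Step 4 (up): focus=S path=root depth=0 children=['V'] (at root)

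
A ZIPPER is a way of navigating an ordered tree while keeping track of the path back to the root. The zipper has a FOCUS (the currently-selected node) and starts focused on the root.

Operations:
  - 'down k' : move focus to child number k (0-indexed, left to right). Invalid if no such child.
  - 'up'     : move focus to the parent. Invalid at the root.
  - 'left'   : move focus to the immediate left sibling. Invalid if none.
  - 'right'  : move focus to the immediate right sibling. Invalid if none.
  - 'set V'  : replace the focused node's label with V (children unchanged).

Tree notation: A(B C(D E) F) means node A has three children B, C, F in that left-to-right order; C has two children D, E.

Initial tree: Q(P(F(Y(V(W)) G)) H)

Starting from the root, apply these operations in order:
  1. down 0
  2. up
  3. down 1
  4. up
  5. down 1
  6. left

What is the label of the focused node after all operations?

Step 1 (down 0): focus=P path=0 depth=1 children=['F'] left=[] right=['H'] parent=Q
Step 2 (up): focus=Q path=root depth=0 children=['P', 'H'] (at root)
Step 3 (down 1): focus=H path=1 depth=1 children=[] left=['P'] right=[] parent=Q
Step 4 (up): focus=Q path=root depth=0 children=['P', 'H'] (at root)
Step 5 (down 1): focus=H path=1 depth=1 children=[] left=['P'] right=[] parent=Q
Step 6 (left): focus=P path=0 depth=1 children=['F'] left=[] right=['H'] parent=Q

Answer: P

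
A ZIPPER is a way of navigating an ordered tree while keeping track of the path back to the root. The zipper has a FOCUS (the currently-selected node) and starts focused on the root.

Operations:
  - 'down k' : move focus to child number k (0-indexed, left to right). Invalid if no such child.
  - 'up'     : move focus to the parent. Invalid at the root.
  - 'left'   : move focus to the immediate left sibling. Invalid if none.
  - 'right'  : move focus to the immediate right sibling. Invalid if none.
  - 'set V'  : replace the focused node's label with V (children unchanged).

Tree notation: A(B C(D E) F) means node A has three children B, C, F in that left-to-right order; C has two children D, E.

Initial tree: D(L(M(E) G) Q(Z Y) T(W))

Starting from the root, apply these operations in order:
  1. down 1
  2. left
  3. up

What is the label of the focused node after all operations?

Step 1 (down 1): focus=Q path=1 depth=1 children=['Z', 'Y'] left=['L'] right=['T'] parent=D
Step 2 (left): focus=L path=0 depth=1 children=['M', 'G'] left=[] right=['Q', 'T'] parent=D
Step 3 (up): focus=D path=root depth=0 children=['L', 'Q', 'T'] (at root)

Answer: D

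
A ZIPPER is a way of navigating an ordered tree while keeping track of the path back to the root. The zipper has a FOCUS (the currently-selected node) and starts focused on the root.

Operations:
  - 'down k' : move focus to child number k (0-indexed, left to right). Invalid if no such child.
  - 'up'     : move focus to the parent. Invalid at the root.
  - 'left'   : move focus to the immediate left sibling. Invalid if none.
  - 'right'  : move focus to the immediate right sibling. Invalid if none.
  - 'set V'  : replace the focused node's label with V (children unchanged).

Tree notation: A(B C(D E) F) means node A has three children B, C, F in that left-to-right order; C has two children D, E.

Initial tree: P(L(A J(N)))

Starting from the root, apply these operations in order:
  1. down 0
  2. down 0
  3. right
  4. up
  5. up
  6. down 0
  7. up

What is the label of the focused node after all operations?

Step 1 (down 0): focus=L path=0 depth=1 children=['A', 'J'] left=[] right=[] parent=P
Step 2 (down 0): focus=A path=0/0 depth=2 children=[] left=[] right=['J'] parent=L
Step 3 (right): focus=J path=0/1 depth=2 children=['N'] left=['A'] right=[] parent=L
Step 4 (up): focus=L path=0 depth=1 children=['A', 'J'] left=[] right=[] parent=P
Step 5 (up): focus=P path=root depth=0 children=['L'] (at root)
Step 6 (down 0): focus=L path=0 depth=1 children=['A', 'J'] left=[] right=[] parent=P
Step 7 (up): focus=P path=root depth=0 children=['L'] (at root)

Answer: P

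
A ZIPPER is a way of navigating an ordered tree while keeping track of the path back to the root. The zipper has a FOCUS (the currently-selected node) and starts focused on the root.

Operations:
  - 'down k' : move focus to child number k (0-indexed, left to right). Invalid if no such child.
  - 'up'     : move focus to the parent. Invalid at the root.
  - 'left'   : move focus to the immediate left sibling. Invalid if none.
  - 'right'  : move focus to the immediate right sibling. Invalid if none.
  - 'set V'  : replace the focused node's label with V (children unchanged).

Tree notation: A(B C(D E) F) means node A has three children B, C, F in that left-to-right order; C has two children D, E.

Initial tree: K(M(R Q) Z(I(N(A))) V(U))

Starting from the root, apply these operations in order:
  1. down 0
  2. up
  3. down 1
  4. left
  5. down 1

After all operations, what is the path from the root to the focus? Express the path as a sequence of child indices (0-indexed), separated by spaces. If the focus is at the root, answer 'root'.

Answer: 0 1

Derivation:
Step 1 (down 0): focus=M path=0 depth=1 children=['R', 'Q'] left=[] right=['Z', 'V'] parent=K
Step 2 (up): focus=K path=root depth=0 children=['M', 'Z', 'V'] (at root)
Step 3 (down 1): focus=Z path=1 depth=1 children=['I'] left=['M'] right=['V'] parent=K
Step 4 (left): focus=M path=0 depth=1 children=['R', 'Q'] left=[] right=['Z', 'V'] parent=K
Step 5 (down 1): focus=Q path=0/1 depth=2 children=[] left=['R'] right=[] parent=M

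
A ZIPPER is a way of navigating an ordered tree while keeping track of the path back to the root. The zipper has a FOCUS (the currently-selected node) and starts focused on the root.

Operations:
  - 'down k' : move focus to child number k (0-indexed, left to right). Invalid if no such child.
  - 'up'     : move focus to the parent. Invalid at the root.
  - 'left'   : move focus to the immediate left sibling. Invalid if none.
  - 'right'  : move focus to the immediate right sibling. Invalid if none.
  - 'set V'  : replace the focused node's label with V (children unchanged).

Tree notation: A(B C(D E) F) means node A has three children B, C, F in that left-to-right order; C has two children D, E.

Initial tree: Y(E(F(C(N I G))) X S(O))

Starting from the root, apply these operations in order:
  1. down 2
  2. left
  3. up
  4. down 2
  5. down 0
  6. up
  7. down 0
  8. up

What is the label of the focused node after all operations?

Answer: S

Derivation:
Step 1 (down 2): focus=S path=2 depth=1 children=['O'] left=['E', 'X'] right=[] parent=Y
Step 2 (left): focus=X path=1 depth=1 children=[] left=['E'] right=['S'] parent=Y
Step 3 (up): focus=Y path=root depth=0 children=['E', 'X', 'S'] (at root)
Step 4 (down 2): focus=S path=2 depth=1 children=['O'] left=['E', 'X'] right=[] parent=Y
Step 5 (down 0): focus=O path=2/0 depth=2 children=[] left=[] right=[] parent=S
Step 6 (up): focus=S path=2 depth=1 children=['O'] left=['E', 'X'] right=[] parent=Y
Step 7 (down 0): focus=O path=2/0 depth=2 children=[] left=[] right=[] parent=S
Step 8 (up): focus=S path=2 depth=1 children=['O'] left=['E', 'X'] right=[] parent=Y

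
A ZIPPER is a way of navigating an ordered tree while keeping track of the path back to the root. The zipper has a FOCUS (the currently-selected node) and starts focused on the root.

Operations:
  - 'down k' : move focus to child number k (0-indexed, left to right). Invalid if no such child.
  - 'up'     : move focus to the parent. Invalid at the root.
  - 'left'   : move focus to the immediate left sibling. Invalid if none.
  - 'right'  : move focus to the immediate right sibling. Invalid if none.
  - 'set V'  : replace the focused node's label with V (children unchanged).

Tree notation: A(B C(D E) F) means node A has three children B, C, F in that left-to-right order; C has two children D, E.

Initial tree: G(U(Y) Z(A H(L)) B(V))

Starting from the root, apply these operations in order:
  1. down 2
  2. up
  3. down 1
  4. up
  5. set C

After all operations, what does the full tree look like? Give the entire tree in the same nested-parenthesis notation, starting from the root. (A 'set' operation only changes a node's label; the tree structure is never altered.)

Answer: C(U(Y) Z(A H(L)) B(V))

Derivation:
Step 1 (down 2): focus=B path=2 depth=1 children=['V'] left=['U', 'Z'] right=[] parent=G
Step 2 (up): focus=G path=root depth=0 children=['U', 'Z', 'B'] (at root)
Step 3 (down 1): focus=Z path=1 depth=1 children=['A', 'H'] left=['U'] right=['B'] parent=G
Step 4 (up): focus=G path=root depth=0 children=['U', 'Z', 'B'] (at root)
Step 5 (set C): focus=C path=root depth=0 children=['U', 'Z', 'B'] (at root)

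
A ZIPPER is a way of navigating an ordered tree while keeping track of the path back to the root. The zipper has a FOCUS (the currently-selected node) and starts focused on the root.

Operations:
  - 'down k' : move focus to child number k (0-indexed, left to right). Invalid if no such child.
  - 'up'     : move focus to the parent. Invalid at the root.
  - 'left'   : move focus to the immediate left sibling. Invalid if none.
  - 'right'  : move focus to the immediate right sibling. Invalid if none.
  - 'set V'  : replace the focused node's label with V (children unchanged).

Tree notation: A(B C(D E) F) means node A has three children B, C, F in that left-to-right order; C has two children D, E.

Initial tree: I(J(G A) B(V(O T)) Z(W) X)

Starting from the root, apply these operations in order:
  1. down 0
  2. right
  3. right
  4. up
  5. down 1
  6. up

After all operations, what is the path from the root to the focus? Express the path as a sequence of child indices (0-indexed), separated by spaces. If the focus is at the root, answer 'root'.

Answer: root

Derivation:
Step 1 (down 0): focus=J path=0 depth=1 children=['G', 'A'] left=[] right=['B', 'Z', 'X'] parent=I
Step 2 (right): focus=B path=1 depth=1 children=['V'] left=['J'] right=['Z', 'X'] parent=I
Step 3 (right): focus=Z path=2 depth=1 children=['W'] left=['J', 'B'] right=['X'] parent=I
Step 4 (up): focus=I path=root depth=0 children=['J', 'B', 'Z', 'X'] (at root)
Step 5 (down 1): focus=B path=1 depth=1 children=['V'] left=['J'] right=['Z', 'X'] parent=I
Step 6 (up): focus=I path=root depth=0 children=['J', 'B', 'Z', 'X'] (at root)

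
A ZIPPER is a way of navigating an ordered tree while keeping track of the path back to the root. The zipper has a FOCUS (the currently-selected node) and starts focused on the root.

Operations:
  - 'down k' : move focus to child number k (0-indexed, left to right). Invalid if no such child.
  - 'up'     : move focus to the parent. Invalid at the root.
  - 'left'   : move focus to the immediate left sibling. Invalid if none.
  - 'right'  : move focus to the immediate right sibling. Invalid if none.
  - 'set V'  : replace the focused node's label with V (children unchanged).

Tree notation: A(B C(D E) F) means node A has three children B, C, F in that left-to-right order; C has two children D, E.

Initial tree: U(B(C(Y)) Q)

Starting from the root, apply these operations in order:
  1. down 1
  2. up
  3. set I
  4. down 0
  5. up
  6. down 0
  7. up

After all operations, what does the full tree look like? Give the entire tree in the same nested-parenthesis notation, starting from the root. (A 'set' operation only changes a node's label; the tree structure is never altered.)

Step 1 (down 1): focus=Q path=1 depth=1 children=[] left=['B'] right=[] parent=U
Step 2 (up): focus=U path=root depth=0 children=['B', 'Q'] (at root)
Step 3 (set I): focus=I path=root depth=0 children=['B', 'Q'] (at root)
Step 4 (down 0): focus=B path=0 depth=1 children=['C'] left=[] right=['Q'] parent=I
Step 5 (up): focus=I path=root depth=0 children=['B', 'Q'] (at root)
Step 6 (down 0): focus=B path=0 depth=1 children=['C'] left=[] right=['Q'] parent=I
Step 7 (up): focus=I path=root depth=0 children=['B', 'Q'] (at root)

Answer: I(B(C(Y)) Q)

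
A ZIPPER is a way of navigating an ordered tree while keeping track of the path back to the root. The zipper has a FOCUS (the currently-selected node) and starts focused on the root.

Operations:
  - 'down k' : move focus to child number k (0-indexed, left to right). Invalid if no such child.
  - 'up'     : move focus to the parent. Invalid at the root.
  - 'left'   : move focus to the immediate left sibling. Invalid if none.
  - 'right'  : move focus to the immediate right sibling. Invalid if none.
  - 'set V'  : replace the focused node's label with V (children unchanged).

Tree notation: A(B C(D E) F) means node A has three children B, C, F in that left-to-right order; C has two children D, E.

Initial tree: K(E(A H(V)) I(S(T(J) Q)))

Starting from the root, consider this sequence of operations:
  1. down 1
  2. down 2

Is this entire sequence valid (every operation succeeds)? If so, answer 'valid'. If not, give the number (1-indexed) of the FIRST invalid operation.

Answer: 2

Derivation:
Step 1 (down 1): focus=I path=1 depth=1 children=['S'] left=['E'] right=[] parent=K
Step 2 (down 2): INVALID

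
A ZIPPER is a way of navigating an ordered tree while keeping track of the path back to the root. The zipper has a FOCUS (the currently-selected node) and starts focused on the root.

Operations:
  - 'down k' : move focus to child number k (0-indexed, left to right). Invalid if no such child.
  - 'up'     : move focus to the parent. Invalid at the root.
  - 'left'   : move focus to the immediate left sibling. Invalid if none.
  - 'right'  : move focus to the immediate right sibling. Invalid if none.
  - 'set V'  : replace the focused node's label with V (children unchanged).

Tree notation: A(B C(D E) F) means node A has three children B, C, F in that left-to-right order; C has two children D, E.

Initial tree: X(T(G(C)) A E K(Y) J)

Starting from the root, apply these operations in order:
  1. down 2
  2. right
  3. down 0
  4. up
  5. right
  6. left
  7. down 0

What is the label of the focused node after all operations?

Answer: Y

Derivation:
Step 1 (down 2): focus=E path=2 depth=1 children=[] left=['T', 'A'] right=['K', 'J'] parent=X
Step 2 (right): focus=K path=3 depth=1 children=['Y'] left=['T', 'A', 'E'] right=['J'] parent=X
Step 3 (down 0): focus=Y path=3/0 depth=2 children=[] left=[] right=[] parent=K
Step 4 (up): focus=K path=3 depth=1 children=['Y'] left=['T', 'A', 'E'] right=['J'] parent=X
Step 5 (right): focus=J path=4 depth=1 children=[] left=['T', 'A', 'E', 'K'] right=[] parent=X
Step 6 (left): focus=K path=3 depth=1 children=['Y'] left=['T', 'A', 'E'] right=['J'] parent=X
Step 7 (down 0): focus=Y path=3/0 depth=2 children=[] left=[] right=[] parent=K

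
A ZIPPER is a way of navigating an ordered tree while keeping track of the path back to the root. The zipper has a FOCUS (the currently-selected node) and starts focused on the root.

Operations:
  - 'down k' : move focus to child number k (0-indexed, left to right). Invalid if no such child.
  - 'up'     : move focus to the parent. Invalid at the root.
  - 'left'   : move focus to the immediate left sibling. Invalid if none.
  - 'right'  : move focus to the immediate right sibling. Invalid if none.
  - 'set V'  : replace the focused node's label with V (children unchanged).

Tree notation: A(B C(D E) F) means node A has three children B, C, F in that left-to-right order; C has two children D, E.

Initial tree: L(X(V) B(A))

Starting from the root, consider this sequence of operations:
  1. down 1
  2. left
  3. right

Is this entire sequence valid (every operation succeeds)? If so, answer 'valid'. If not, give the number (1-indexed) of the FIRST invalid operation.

Step 1 (down 1): focus=B path=1 depth=1 children=['A'] left=['X'] right=[] parent=L
Step 2 (left): focus=X path=0 depth=1 children=['V'] left=[] right=['B'] parent=L
Step 3 (right): focus=B path=1 depth=1 children=['A'] left=['X'] right=[] parent=L

Answer: valid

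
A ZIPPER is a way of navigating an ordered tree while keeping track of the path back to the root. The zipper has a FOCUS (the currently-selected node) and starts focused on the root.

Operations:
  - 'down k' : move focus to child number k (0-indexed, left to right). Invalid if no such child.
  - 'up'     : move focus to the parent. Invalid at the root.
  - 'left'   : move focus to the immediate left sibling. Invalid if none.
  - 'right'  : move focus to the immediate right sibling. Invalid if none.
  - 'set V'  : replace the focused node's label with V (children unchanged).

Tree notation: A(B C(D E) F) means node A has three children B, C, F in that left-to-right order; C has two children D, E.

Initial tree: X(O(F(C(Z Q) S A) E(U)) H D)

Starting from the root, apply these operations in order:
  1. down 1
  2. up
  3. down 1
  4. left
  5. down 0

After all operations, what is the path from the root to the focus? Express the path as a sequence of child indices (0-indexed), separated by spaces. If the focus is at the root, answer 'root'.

Answer: 0 0

Derivation:
Step 1 (down 1): focus=H path=1 depth=1 children=[] left=['O'] right=['D'] parent=X
Step 2 (up): focus=X path=root depth=0 children=['O', 'H', 'D'] (at root)
Step 3 (down 1): focus=H path=1 depth=1 children=[] left=['O'] right=['D'] parent=X
Step 4 (left): focus=O path=0 depth=1 children=['F', 'E'] left=[] right=['H', 'D'] parent=X
Step 5 (down 0): focus=F path=0/0 depth=2 children=['C', 'S', 'A'] left=[] right=['E'] parent=O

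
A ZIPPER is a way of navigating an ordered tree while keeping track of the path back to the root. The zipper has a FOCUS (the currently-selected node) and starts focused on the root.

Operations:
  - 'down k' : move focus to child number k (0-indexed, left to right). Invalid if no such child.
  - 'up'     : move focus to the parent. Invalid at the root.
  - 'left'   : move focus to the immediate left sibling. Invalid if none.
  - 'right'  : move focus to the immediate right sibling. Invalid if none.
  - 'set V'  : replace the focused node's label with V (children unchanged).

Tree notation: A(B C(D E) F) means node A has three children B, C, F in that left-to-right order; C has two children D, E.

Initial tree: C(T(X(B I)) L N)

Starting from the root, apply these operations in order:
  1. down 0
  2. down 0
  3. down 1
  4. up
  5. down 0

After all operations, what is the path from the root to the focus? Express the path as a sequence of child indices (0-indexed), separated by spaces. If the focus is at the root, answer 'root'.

Step 1 (down 0): focus=T path=0 depth=1 children=['X'] left=[] right=['L', 'N'] parent=C
Step 2 (down 0): focus=X path=0/0 depth=2 children=['B', 'I'] left=[] right=[] parent=T
Step 3 (down 1): focus=I path=0/0/1 depth=3 children=[] left=['B'] right=[] parent=X
Step 4 (up): focus=X path=0/0 depth=2 children=['B', 'I'] left=[] right=[] parent=T
Step 5 (down 0): focus=B path=0/0/0 depth=3 children=[] left=[] right=['I'] parent=X

Answer: 0 0 0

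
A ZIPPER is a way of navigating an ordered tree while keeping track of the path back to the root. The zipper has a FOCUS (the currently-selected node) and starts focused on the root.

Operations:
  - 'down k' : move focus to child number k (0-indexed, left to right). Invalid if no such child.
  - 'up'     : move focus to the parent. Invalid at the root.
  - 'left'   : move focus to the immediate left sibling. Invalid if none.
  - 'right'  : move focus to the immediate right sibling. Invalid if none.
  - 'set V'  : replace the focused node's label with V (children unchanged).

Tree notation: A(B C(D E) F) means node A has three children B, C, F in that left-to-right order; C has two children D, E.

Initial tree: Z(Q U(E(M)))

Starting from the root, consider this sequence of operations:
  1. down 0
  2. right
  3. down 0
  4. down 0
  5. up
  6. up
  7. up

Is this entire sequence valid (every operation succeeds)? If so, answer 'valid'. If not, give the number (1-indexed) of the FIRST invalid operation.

Step 1 (down 0): focus=Q path=0 depth=1 children=[] left=[] right=['U'] parent=Z
Step 2 (right): focus=U path=1 depth=1 children=['E'] left=['Q'] right=[] parent=Z
Step 3 (down 0): focus=E path=1/0 depth=2 children=['M'] left=[] right=[] parent=U
Step 4 (down 0): focus=M path=1/0/0 depth=3 children=[] left=[] right=[] parent=E
Step 5 (up): focus=E path=1/0 depth=2 children=['M'] left=[] right=[] parent=U
Step 6 (up): focus=U path=1 depth=1 children=['E'] left=['Q'] right=[] parent=Z
Step 7 (up): focus=Z path=root depth=0 children=['Q', 'U'] (at root)

Answer: valid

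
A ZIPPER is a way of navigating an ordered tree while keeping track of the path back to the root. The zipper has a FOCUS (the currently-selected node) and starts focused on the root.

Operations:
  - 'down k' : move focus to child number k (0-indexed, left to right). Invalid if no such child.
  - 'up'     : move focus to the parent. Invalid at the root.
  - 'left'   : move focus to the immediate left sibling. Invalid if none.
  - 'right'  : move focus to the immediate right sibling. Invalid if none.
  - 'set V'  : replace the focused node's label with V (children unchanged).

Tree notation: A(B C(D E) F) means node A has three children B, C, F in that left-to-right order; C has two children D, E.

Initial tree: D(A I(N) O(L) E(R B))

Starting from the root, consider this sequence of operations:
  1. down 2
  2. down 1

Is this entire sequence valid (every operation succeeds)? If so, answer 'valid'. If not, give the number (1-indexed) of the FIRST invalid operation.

Answer: 2

Derivation:
Step 1 (down 2): focus=O path=2 depth=1 children=['L'] left=['A', 'I'] right=['E'] parent=D
Step 2 (down 1): INVALID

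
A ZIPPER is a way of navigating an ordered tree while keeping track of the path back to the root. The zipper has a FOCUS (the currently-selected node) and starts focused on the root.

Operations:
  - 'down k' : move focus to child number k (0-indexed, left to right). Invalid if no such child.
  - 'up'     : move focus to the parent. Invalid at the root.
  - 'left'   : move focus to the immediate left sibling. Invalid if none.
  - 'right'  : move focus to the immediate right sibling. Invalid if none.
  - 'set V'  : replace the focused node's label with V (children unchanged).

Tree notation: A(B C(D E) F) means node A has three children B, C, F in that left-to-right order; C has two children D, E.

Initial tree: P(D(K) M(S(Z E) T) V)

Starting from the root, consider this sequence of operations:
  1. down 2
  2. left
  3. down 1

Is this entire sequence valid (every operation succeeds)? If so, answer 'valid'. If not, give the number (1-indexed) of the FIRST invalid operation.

Step 1 (down 2): focus=V path=2 depth=1 children=[] left=['D', 'M'] right=[] parent=P
Step 2 (left): focus=M path=1 depth=1 children=['S', 'T'] left=['D'] right=['V'] parent=P
Step 3 (down 1): focus=T path=1/1 depth=2 children=[] left=['S'] right=[] parent=M

Answer: valid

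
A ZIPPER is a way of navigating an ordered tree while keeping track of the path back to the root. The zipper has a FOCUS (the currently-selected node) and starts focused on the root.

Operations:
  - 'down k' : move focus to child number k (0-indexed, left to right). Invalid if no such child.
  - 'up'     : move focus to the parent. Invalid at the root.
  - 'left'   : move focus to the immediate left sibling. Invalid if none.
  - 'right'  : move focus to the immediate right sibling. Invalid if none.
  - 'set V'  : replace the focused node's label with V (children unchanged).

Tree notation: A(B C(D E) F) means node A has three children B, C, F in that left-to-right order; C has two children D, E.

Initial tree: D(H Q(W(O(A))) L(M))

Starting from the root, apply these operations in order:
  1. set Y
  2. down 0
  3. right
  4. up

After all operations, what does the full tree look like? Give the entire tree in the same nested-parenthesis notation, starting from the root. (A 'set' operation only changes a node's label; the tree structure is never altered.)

Step 1 (set Y): focus=Y path=root depth=0 children=['H', 'Q', 'L'] (at root)
Step 2 (down 0): focus=H path=0 depth=1 children=[] left=[] right=['Q', 'L'] parent=Y
Step 3 (right): focus=Q path=1 depth=1 children=['W'] left=['H'] right=['L'] parent=Y
Step 4 (up): focus=Y path=root depth=0 children=['H', 'Q', 'L'] (at root)

Answer: Y(H Q(W(O(A))) L(M))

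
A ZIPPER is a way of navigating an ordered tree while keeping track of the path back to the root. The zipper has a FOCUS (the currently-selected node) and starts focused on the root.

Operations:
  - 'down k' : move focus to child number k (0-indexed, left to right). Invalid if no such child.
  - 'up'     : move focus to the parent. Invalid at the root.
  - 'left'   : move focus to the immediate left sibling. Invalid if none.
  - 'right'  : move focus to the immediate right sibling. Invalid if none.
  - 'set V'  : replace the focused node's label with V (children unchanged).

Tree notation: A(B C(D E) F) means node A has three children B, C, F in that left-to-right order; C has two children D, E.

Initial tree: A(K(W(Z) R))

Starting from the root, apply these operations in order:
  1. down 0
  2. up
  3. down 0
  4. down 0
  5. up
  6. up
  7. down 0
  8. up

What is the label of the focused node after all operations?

Step 1 (down 0): focus=K path=0 depth=1 children=['W', 'R'] left=[] right=[] parent=A
Step 2 (up): focus=A path=root depth=0 children=['K'] (at root)
Step 3 (down 0): focus=K path=0 depth=1 children=['W', 'R'] left=[] right=[] parent=A
Step 4 (down 0): focus=W path=0/0 depth=2 children=['Z'] left=[] right=['R'] parent=K
Step 5 (up): focus=K path=0 depth=1 children=['W', 'R'] left=[] right=[] parent=A
Step 6 (up): focus=A path=root depth=0 children=['K'] (at root)
Step 7 (down 0): focus=K path=0 depth=1 children=['W', 'R'] left=[] right=[] parent=A
Step 8 (up): focus=A path=root depth=0 children=['K'] (at root)

Answer: A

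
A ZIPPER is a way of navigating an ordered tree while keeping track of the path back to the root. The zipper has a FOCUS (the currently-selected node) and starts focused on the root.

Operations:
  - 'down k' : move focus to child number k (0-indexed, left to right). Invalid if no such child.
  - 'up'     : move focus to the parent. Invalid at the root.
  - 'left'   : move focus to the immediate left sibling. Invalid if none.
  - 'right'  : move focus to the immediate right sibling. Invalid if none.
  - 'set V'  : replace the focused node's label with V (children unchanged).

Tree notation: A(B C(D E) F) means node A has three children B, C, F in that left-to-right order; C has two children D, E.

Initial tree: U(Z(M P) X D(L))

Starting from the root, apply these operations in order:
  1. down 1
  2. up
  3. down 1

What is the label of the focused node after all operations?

Answer: X

Derivation:
Step 1 (down 1): focus=X path=1 depth=1 children=[] left=['Z'] right=['D'] parent=U
Step 2 (up): focus=U path=root depth=0 children=['Z', 'X', 'D'] (at root)
Step 3 (down 1): focus=X path=1 depth=1 children=[] left=['Z'] right=['D'] parent=U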